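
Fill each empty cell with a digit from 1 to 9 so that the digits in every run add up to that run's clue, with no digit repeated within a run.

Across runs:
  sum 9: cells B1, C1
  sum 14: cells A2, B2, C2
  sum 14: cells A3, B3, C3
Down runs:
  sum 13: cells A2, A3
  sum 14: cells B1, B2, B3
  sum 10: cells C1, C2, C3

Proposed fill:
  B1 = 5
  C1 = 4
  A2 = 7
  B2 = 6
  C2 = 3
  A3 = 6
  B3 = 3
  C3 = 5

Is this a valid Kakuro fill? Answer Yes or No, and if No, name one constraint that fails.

No — the down run C1–C3 sums to 12, not 10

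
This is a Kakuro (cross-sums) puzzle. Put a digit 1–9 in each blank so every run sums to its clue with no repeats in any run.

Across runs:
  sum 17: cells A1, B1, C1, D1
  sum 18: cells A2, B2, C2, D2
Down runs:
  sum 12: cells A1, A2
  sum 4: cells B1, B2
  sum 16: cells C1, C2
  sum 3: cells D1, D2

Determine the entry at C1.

4 in 2 cells must be {1,3}; 16 in 2 cells must be {7,9}; 3 in 2 cells must be {1,2}.
Nothing is forced directly, so branch on B1, whose candidates are 1 or 3. If B1 = 1: that forces D1 = 2, B2 = 3, D2 = 1, C1 = 9, after which C2 would have to be in {5,6,8,9} for the 18 across but in {7} for the 16 down — contradiction. So B1 = 3.
B2 = 4 − 3 = 1 completes the 4 down.
Given what's placed, D2 must be 2 to fit the 18 across and 3 down.
D1 = 3 − 2 = 1 completes the 3 down.
No cell is forced outright now. C1 can only be 7 or 9 (the digits allowed by both its 17 across and its 16 down). If C1 = 7: then A1 would have to be in {6} for the 17 across but in {3,4,5,7,8,9} for the 12 down — contradiction. So C1 = 9.

9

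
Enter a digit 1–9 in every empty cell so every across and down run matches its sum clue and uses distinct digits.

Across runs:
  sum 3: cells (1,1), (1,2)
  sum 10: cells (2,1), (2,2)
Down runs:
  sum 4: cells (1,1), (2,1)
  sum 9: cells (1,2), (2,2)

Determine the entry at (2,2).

3 in 2 cells must be {1,2}; 4 in 2 cells must be {1,3}.
The 3 across and the 4 down share only 1, so (1,1) = 1.
(1,2) = 3 − 1 = 2 completes the 3 across.
(2,1) = 4 − 1 = 3 completes the 4 down.
(2,2) = 10 − 3 = 7 completes the 10 across.

7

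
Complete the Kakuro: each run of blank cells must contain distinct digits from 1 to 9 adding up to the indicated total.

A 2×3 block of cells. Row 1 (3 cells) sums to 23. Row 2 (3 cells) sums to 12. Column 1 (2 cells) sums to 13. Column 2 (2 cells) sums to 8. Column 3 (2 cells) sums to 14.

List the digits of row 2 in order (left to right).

4 2 6

23 in 3 cells must be {6,8,9}.
The 23 across and the 8 down share only 6, so (1,2) = 6.
(2,2) = 8 − 6 = 2 completes the 8 down.
Nothing is forced directly, so branch on (2,3), whose candidates are 6 or 9. If (2,3) = 9: then (1,3) would have to be in {8,9} for the 23 across but in {5} for the 14 down — contradiction. So (2,3) = 6.
(1,3) = 14 − 6 = 8 completes the 14 down.
(2,1) = 12 − 8 = 4 completes the 12 across.
(1,1) = 23 − 14 = 9 completes the 23 across.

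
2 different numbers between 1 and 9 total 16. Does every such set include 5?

The only way to make 16 from 2 distinct digits is {7,9}, which does not contain 5.

No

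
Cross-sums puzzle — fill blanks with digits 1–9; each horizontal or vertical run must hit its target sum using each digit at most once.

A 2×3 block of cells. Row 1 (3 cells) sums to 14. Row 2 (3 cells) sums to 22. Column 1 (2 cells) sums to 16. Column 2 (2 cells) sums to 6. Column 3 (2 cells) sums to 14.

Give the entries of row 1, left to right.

16 in 2 cells must be {7,9}.
The 22 across and the 6 down share only 5, so (2,2) = 5.
(1,2) = 6 − 5 = 1 completes the 6 down.
Given what's placed, (2,1) must be 9 to fit the 22 across and 16 down.
(2,3) = 22 − 14 = 8 completes the 22 across.
(1,1) = 16 − 9 = 7 completes the 16 down.
(1,3) = 14 − 8 = 6 completes the 14 across.

7 1 6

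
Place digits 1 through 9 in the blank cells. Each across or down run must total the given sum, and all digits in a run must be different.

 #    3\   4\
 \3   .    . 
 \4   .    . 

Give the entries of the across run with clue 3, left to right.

3 in 2 cells must be {1,2}; 4 in 2 cells must be {1,3}.
The 3 across and the 4 down share only 1, so R1C2 = 1.
The 4 across and the 3 down share only 1, so R2C1 = 1.
R2C2 = 4 − 1 = 3 completes the 4 across.
R1C1 = 3 − 1 = 2 completes the 3 across.

2 1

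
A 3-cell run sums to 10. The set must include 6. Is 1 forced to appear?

Yes

The only way to make 10 from 3 distinct digits under that restriction is {1,3,6}, which contains 1.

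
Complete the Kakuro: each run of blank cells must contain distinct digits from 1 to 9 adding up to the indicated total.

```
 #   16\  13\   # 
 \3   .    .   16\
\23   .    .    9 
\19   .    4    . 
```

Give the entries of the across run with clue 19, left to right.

8, 4, 7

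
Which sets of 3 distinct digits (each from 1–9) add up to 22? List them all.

{5,8,9}; {6,7,9}

3 distinct digits from 1–9 sum between 6 and 24.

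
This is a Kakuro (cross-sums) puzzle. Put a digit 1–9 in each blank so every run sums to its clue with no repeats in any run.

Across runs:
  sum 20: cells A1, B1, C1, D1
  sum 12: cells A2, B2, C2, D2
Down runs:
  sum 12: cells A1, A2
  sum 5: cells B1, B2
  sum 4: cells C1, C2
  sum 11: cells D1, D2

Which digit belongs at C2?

1

4 in 2 cells must be {1,3}.
Nothing is forced directly, so branch on C1, whose candidates are 1 or 3. If C1 = 1: that forces C2 = 3, after which A2 would have to be in {1,2,6} for the 12 across but in {3,4,5,7,8,9} for the 12 down — contradiction. So C1 = 3.
C2 = 4 − 3 = 1 completes the 4 down.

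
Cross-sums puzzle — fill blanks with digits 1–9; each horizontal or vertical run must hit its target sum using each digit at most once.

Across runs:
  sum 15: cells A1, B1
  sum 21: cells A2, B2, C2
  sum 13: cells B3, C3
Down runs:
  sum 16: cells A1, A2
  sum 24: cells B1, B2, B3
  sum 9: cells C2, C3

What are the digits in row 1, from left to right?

16 in 2 cells must be {7,9}; 24 in 3 cells must be {7,8,9}.
Nothing is forced directly, so branch on A1, whose candidates are 7 or 9. If A1 = 9: then B1 would have to be in {6} for the 15 across but in {7,8,9} for the 24 down — contradiction. So A1 = 7.
B1 = 15 − 7 = 8 completes the 15 across.
A2 = 16 − 7 = 9 completes the 16 down.
B2 = 7: the only remaining digit allowed by both the 21 across and the 24 down.
C2 = 21 − 16 = 5 completes the 21 across.
B3 = 24 − 15 = 9 completes the 24 down.
C3 = 13 − 9 = 4 completes the 13 across.

7, 8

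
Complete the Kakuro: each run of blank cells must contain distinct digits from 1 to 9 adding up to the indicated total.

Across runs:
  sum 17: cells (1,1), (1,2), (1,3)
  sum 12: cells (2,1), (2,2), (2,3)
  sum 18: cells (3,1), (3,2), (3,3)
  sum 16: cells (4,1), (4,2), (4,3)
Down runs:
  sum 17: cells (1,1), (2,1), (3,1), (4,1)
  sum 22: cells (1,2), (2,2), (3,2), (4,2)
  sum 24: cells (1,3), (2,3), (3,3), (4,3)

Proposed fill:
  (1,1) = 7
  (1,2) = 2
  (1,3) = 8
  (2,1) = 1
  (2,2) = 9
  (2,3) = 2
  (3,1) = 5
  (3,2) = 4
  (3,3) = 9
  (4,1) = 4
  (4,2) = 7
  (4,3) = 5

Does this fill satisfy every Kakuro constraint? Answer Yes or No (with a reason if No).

Yes

Across: 7+2+8=17; 1+9+2=12; 5+4+9=18; 4+7+5=16. Down: 7+1+5+4=17; 2+9+4+7=22; 8+2+9+5=24. No digit repeats within any run.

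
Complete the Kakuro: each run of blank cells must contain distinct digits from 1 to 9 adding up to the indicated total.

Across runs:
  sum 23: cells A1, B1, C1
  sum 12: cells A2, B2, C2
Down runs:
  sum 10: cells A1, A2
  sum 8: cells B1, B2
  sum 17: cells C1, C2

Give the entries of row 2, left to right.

1 2 9

23 in 3 cells must be {6,8,9}; 17 in 2 cells must be {8,9}.
The 23 across and the 8 down share only 6, so B1 = 6.
B2 = 8 − 6 = 2 completes the 8 down.
Given what's placed, C2 must be 9 to fit the 12 across and 17 down.
C1 = 17 − 9 = 8 completes the 17 down.
A2 = 12 − 11 = 1 completes the 12 across.
A1 = 23 − 14 = 9 completes the 23 across.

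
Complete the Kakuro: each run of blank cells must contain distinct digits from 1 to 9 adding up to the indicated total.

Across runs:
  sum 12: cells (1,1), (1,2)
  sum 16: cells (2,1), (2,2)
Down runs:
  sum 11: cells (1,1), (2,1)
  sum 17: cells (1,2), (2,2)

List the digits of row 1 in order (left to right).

16 in 2 cells must be {7,9}; 17 in 2 cells must be {8,9}.
The 16 across and the 17 down share only 9, so (2,2) = 9.
(1,2) = 17 − 9 = 8 completes the 17 down.
(2,1) = 16 − 9 = 7 completes the 16 across.
(1,1) = 12 − 8 = 4 completes the 12 across.

4 8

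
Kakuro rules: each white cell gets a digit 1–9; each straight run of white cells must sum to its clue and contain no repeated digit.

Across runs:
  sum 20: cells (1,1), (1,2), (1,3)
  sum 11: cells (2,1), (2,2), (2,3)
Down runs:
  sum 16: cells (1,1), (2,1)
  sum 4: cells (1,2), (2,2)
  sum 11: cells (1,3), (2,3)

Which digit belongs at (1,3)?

16 in 2 cells must be {7,9}; 4 in 2 cells must be {1,3}.
The 20 across and the 4 down share only 3, so (1,2) = 3.
The 11 across and the 16 down share only 7, so (2,1) = 7.
(2,2) = 4 − 3 = 1 completes the 4 down.
(2,3) = 11 − 8 = 3 completes the 11 across.
(1,1) = 16 − 7 = 9 completes the 16 down.
(1,3) = 20 − 12 = 8 completes the 20 across.

8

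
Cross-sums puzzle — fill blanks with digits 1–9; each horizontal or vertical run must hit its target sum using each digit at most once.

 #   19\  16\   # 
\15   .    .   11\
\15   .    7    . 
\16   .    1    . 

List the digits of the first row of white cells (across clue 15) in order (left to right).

R1C2 = 16 − 8 = 8 completes the 16 down.
R1C1 = 15 − 8 = 7 completes the 15 across.
Given what's placed, R2C1 must be 3 to fit the 15 across and 19 down.
R2C3 = 15 − 10 = 5 completes the 15 across.
R3C1 = 19 − 10 = 9 completes the 19 down.
R3C3 = 16 − 10 = 6 completes the 16 across.

7, 8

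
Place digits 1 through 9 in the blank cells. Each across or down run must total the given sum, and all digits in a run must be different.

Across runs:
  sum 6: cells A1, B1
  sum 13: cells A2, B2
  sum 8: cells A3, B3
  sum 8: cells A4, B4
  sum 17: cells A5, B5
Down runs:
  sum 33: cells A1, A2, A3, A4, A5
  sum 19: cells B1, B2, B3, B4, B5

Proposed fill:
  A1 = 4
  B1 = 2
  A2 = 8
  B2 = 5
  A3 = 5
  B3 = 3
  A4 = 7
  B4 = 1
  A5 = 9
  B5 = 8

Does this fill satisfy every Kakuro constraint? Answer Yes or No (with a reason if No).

Across: 4+2=6; 8+5=13; 5+3=8; 7+1=8; 9+8=17. Down: 4+8+5+7+9=33; 2+5+3+1+8=19. No digit repeats within any run.

Yes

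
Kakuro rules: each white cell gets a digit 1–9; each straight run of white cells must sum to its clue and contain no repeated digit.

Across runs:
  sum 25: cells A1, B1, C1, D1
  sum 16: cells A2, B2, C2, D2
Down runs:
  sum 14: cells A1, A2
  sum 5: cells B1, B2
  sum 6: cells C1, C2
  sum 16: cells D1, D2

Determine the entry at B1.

3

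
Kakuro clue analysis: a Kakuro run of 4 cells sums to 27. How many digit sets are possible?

4 distinct digits from 1–9 sum between 10 and 30.
Enumerating: {3,7,8,9}, {4,6,8,9}, {5,6,7,9}.

3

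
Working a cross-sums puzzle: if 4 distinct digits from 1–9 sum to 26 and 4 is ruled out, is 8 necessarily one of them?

Every partition of 26 into 4 distinct digits under that restriction includes 8: {2,7,8,9}, {3,6,8,9}, {5,6,7,8}.

Yes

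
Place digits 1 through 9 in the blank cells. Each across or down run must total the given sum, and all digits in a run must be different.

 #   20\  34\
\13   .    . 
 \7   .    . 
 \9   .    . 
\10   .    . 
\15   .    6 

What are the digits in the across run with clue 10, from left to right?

1, 9

34 in 5 cells must be {4,6,7,8,9}.
Given what's placed, R2C2 must be 4 to fit the 7 across and 34 down.
R5C1 = 15 − 6 = 9 completes the 15 across.
R1C1 = 5: the only remaining digit allowed by both the 13 across and the 20 down.
R1C2 = 13 − 5 = 8 completes the 13 across.
R2C1 = 7 − 4 = 3 completes the 7 across.
R3C2 = 7: the only remaining digit allowed by both the 9 across and the 34 down.
R4C2 = 34 − 25 = 9 completes the 34 down.
R3C1 = 9 − 7 = 2 completes the 9 across.
R4C1 = 10 − 9 = 1 completes the 10 across.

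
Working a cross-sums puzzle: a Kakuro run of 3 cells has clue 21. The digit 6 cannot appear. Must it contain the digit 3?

No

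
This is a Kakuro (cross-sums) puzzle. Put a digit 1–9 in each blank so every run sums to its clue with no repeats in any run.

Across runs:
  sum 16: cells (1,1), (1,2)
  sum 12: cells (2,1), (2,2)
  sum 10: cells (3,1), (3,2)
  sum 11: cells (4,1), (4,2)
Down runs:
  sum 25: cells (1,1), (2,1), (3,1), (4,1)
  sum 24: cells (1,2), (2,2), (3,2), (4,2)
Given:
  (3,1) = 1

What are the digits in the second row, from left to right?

7, 5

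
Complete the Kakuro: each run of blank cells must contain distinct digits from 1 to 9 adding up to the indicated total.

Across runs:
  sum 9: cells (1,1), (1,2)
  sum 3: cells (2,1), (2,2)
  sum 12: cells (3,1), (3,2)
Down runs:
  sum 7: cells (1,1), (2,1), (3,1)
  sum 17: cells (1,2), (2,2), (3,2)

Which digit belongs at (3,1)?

4

3 in 2 cells must be {1,2}; 7 in 3 cells must be {1,2,4}.
The 12 across and the 7 down share only 4, so (3,1) = 4.
(3,2) = 12 − 4 = 8 completes the 12 across.
Given what's placed, (2,2) must be 2 to fit the 3 across and 17 down.
(1,2) = 17 − 10 = 7 completes the 17 down.
(2,1) = 3 − 2 = 1 completes the 3 across.
(1,1) = 9 − 7 = 2 completes the 9 across.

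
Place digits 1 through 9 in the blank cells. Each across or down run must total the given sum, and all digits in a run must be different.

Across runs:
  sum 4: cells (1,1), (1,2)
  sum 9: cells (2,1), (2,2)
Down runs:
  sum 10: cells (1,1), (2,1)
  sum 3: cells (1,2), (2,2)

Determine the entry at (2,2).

2

4 in 2 cells must be {1,3}; 3 in 2 cells must be {1,2}.
The 4 across and the 3 down share only 1, so (1,2) = 1.
(2,2) = 3 − 1 = 2 completes the 3 down.
(1,1) = 4 − 1 = 3 completes the 4 across.
(2,1) = 9 − 2 = 7 completes the 9 across.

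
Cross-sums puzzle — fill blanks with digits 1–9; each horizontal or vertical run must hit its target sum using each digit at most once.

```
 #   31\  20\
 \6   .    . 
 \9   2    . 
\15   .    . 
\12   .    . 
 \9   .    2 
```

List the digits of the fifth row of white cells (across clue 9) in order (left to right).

Given what's placed, R1C1 must be 5 to fit the 6 across and 31 down.
R1C2 = 6 − 5 = 1 completes the 6 across.
R2C2 = 9 − 2 = 7 completes the 9 across.
R3C2 = 6: the only remaining digit allowed by both the 15 across and the 20 down.
R4C2 = 20 − 16 = 4 completes the 20 down.
R5C1 = 9 − 2 = 7 completes the 9 across.
R3C1 = 15 − 6 = 9 completes the 15 across.
R4C1 = 12 − 4 = 8 completes the 12 across.

7 2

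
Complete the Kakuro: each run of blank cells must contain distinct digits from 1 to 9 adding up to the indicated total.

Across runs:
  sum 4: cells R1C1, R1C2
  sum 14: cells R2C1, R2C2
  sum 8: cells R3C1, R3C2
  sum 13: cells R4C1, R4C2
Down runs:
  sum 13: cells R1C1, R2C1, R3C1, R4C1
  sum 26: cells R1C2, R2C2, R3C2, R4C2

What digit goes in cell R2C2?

8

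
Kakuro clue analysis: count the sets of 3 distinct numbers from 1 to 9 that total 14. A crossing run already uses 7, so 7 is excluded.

5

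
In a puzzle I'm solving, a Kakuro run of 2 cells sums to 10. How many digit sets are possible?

4

2 distinct digits from 1–9 sum between 3 and 17.
Enumerating: {1,9}, {2,8}, {3,7}, {4,6}.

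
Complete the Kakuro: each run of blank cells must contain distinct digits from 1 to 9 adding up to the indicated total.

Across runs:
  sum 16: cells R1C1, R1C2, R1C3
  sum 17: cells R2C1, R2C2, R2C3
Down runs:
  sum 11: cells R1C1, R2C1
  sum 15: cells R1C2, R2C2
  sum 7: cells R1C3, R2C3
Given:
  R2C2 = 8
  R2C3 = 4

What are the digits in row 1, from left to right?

R1C2 = 15 − 8 = 7 completes the 15 down.
R1C3 = 7 − 4 = 3 completes the 7 down.
R2C1 = 17 − 12 = 5 completes the 17 across.
R1C1 = 16 − 10 = 6 completes the 16 across.

6, 7, 3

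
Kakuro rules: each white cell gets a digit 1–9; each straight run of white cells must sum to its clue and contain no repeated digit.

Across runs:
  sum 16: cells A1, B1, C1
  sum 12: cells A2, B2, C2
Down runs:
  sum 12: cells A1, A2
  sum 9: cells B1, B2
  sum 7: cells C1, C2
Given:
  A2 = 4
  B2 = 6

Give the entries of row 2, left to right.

A1 = 12 − 4 = 8 completes the 12 down.
B1 = 9 − 6 = 3 completes the 9 down.
C1 = 16 − 11 = 5 completes the 16 across.
C2 = 12 − 10 = 2 completes the 12 across.

4 6 2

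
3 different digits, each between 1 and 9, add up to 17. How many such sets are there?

7

3 distinct digits from 1–9 sum between 6 and 24.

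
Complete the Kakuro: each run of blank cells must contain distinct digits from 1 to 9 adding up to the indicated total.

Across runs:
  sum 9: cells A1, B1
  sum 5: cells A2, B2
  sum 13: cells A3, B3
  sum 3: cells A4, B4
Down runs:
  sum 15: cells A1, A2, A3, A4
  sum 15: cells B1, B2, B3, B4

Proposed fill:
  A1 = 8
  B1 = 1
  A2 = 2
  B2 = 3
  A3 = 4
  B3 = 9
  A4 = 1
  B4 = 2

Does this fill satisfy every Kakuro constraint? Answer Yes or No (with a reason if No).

Yes

Across: 8+1=9; 2+3=5; 4+9=13; 1+2=3. Down: 8+2+4+1=15; 1+3+9+2=15. No digit repeats within any run.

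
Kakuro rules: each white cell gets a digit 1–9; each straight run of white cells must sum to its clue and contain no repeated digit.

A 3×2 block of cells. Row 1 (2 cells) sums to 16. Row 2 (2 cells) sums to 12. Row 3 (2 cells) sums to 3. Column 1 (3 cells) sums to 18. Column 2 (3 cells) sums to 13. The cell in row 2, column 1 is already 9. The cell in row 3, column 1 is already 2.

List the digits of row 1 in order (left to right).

16 in 2 cells must be {7,9}; 3 in 2 cells must be {1,2}.
(1,1) = 18 − 11 = 7 completes the 18 down.
(1,2) = 16 − 7 = 9 completes the 16 across.
(2,2) = 12 − 9 = 3 completes the 12 across.
(3,2) = 3 − 2 = 1 completes the 3 across.

7 9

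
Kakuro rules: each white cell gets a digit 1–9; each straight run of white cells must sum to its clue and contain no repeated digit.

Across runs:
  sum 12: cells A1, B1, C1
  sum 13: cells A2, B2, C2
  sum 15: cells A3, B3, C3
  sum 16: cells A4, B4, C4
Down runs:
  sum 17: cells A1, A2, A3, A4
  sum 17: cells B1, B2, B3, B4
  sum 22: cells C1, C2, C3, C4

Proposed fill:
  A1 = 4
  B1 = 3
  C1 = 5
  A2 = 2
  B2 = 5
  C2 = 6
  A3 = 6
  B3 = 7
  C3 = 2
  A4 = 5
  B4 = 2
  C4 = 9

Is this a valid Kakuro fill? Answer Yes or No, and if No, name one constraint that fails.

Across: 4+3+5=12; 2+5+6=13; 6+7+2=15; 5+2+9=16. Down: 4+2+6+5=17; 3+5+7+2=17; 5+6+2+9=22. No digit repeats within any run.

Yes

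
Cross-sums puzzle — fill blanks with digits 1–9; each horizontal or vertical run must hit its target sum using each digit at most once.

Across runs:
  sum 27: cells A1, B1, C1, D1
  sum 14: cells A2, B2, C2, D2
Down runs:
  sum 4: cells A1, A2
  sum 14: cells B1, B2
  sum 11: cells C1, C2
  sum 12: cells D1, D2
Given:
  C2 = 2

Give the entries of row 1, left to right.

3 8 9 7

4 in 2 cells must be {1,3}.
A1 = 3: only digit in both the 27-across and 4-down candidate sets.
C1 = 11 − 2 = 9 completes the 11 down.
A2 = 4 − 3 = 1 completes the 4 down.
Given what's placed, B1 must be 8 to fit the 27 across and 14 down.
D1 = 27 − 20 = 7 completes the 27 across.
B2 = 14 − 8 = 6 completes the 14 down.
D2 = 14 − 9 = 5 completes the 14 across.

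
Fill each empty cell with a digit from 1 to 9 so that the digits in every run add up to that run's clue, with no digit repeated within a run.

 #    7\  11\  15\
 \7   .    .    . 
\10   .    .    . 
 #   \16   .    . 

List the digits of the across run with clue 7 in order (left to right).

7 in 3 cells must be {1,2,4}; 16 in 2 cells must be {7,9}.
Only 7 fits R3C2 under both its across sum 16 and down sum 11.
R3C3 = 16 − 7 = 9 completes the 16 across.
Given what's placed, R1C2 must be 1 to fit the 7 across and 11 down.
R2C2 = 11 − 8 = 3 completes the 11 down.
No cell is forced outright now. R1C1 can only be 2 or 4 (the digits allowed by both its 7 across and its 7 down). If R1C1 = 4: that forces R1C3 = 2, after which R2C1 would have to be in {1,2,5,6} for the 10 across but in {3} for the 7 down — contradiction. So R1C1 = 2.
R1C3 = 7 − 3 = 4 completes the 7 across.

2 1 4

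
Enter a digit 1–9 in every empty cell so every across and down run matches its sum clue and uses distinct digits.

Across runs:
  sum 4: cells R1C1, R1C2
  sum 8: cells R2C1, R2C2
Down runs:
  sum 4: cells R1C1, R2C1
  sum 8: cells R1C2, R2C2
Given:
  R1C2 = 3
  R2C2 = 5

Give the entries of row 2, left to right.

3, 5

4 in 2 cells must be {1,3}.
R1C1 = 4 − 3 = 1 completes the 4 across.
R2C1 = 8 − 5 = 3 completes the 8 across.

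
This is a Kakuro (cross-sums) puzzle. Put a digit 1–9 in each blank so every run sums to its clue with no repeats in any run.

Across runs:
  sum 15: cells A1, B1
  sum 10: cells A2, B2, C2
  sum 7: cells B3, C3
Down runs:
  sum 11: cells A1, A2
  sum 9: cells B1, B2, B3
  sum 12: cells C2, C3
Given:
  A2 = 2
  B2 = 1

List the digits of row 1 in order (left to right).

A1 = 11 − 2 = 9 completes the 11 down.
B1 = 15 − 9 = 6 completes the 15 across.
C2 = 10 − 3 = 7 completes the 10 across.
B3 = 9 − 7 = 2 completes the 9 down.
C3 = 7 − 2 = 5 completes the 7 across.

9 6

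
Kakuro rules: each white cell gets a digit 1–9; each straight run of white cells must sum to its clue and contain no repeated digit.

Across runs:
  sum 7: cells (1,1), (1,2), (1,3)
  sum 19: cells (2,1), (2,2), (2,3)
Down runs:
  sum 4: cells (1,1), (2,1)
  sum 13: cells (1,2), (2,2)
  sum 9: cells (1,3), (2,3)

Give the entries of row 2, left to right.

7 in 3 cells must be {1,2,4}; 4 in 2 cells must be {1,3}.
The 7 across and the 4 down share only 1, so (1,1) = 1.
Given what's placed, (1,2) must be 4 to fit the 7 across and 13 down.
(1,3) = 7 − 5 = 2 completes the 7 across.
(2,1) = 4 − 1 = 3 completes the 4 down.
(2,2) = 13 − 4 = 9 completes the 13 down.
(2,3) = 19 − 12 = 7 completes the 19 across.

3 9 7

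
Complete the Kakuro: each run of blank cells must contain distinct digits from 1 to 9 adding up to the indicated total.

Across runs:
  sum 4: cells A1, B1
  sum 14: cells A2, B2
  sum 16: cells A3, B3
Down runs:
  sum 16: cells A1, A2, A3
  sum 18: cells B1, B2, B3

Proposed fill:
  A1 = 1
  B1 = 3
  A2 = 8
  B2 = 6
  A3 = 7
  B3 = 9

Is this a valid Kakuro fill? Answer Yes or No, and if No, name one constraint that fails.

Yes

Across: 1+3=4; 8+6=14; 7+9=16. Down: 1+8+7=16; 3+6+9=18. No digit repeats within any run.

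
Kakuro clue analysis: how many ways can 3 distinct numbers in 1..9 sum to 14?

8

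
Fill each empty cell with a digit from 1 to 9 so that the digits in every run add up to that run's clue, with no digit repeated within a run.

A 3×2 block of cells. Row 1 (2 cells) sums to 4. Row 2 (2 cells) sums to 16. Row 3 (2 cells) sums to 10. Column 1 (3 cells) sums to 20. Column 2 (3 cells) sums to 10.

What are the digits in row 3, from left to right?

4 in 2 cells must be {1,3}; 16 in 2 cells must be {7,9}.
The 4 across and the 20 down share only 3, so (1,1) = 3.
(1,2) = 4 − 3 = 1 completes the 4 across.
Given what's placed, (2,1) must be 9 to fit the 16 across and 20 down.
(2,2) = 16 − 9 = 7 completes the 16 across.
(3,1) = 20 − 12 = 8 completes the 20 down.
(3,2) = 10 − 8 = 2 completes the 10 across.

8 2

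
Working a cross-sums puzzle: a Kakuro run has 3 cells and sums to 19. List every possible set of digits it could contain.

{2,8,9}; {3,7,9}; {4,6,9}; {4,7,8}; {5,6,8}

3 distinct digits from 1–9 sum between 6 and 24.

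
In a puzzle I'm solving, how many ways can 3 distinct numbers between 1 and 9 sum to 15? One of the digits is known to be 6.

3

3 distinct digits from 1–9 sum between 6 and 24.
Keeping only sets containing 6.
Enumerating: {1,6,8}, {2,6,7}, {4,5,6}.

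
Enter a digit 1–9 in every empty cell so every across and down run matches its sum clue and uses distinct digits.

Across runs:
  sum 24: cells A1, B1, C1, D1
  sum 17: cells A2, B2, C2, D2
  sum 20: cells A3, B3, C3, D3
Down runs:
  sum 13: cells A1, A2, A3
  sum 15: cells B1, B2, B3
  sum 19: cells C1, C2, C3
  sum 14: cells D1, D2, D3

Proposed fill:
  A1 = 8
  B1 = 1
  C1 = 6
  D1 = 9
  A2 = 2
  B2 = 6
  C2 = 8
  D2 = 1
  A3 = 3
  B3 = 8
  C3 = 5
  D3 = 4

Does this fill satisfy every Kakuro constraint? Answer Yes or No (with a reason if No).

Across: 8+1+6+9=24; 2+6+8+1=17; 3+8+5+4=20. Down: 8+2+3=13; 1+6+8=15; 6+8+5=19; 9+1+4=14. No digit repeats within any run.

Yes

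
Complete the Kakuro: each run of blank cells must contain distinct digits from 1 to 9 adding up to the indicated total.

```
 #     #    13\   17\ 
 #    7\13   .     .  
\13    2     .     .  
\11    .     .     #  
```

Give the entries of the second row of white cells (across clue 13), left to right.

2 3 8

17 in 2 cells must be {8,9}.
Given what's placed, R2C3 must be 8 to fit the 13 across and 17 down.
R3C1 = 7 − 2 = 5 completes the 7 down.
R3C2 = 11 − 5 = 6 completes the 11 across.
R1C3 = 17 − 8 = 9 completes the 17 down.
R2C2 = 13 − 10 = 3 completes the 13 across.
R1C2 = 13 − 9 = 4 completes the 13 across.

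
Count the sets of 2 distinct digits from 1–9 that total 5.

2 distinct digits from 1–9 sum between 3 and 17.
Enumerating: {1,4}, {2,3}.

2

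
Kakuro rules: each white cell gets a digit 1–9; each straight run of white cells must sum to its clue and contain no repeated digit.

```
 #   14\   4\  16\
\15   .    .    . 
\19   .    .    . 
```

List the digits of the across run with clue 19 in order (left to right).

9 3 7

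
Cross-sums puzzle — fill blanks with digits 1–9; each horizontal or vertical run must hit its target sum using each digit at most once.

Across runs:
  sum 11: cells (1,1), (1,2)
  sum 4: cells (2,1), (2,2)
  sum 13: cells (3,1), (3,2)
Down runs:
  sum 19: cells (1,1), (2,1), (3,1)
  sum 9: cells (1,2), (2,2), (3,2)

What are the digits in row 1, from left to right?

4 in 2 cells must be {1,3}.
The 4 across and the 19 down share only 3, so (2,1) = 3.
(2,2) = 4 − 3 = 1 completes the 4 across.
Nothing is forced directly, so branch on (1,1), whose candidates are 7 or 9. If (1,1) = 7: then (1,2) would have to be in {4} for the 11 across but in {2,3,5,6} for the 9 down — contradiction. So (1,1) = 9.
(1,2) = 11 − 9 = 2 completes the 11 across.
(3,1) = 19 − 12 = 7 completes the 19 down.
(3,2) = 13 − 7 = 6 completes the 13 across.

9, 2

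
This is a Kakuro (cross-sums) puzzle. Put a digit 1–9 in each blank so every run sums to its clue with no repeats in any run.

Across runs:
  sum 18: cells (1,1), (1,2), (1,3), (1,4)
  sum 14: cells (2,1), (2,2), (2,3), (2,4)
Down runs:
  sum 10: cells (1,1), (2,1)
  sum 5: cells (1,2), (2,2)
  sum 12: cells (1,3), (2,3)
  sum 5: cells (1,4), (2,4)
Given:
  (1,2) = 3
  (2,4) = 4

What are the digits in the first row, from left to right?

(1,4) = 5 − 4 = 1 completes the 5 down.
(2,2) = 5 − 3 = 2 completes the 5 down.
No cell is forced outright now. (2,1) can only be 1 or 3 or 7 (the digits allowed by both its 14 across and its 10 down). If (2,1) = 3: then (1,1) would have to be in {5,6,8,9} for the 18 across but in {7} for the 10 down — contradiction. If (2,1) = 7: then (1,1) would have to be in {5,6,8,9} for the 18 across but in {3} for the 10 down — contradiction. So (2,1) = 1.
(1,1) = 10 − 1 = 9 completes the 10 down.
(1,3) = 18 − 13 = 5 completes the 18 across.
(2,3) = 14 − 7 = 7 completes the 14 across.

9 3 5 1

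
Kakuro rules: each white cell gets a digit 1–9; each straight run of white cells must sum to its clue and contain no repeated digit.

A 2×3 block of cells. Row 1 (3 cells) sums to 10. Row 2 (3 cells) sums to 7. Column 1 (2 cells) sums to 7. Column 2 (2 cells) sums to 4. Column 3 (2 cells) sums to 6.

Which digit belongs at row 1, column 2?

3

7 in 3 cells must be {1,2,4}; 4 in 2 cells must be {1,3}.
The 7 across and the 4 down share only 1, so (2,2) = 1.
(1,2) = 4 − 1 = 3 completes the 4 down.
Nothing is forced directly, so branch on (2,1), whose candidates are 2 or 4. If (2,1) = 4: then (1,1) would have to be in {1,2,5,6} for the 10 across but in {3} for the 7 down — contradiction. So (2,1) = 2.
(1,1) = 7 − 2 = 5 completes the 7 down.
(1,3) = 10 − 8 = 2 completes the 10 across.
(2,3) = 7 − 3 = 4 completes the 7 across.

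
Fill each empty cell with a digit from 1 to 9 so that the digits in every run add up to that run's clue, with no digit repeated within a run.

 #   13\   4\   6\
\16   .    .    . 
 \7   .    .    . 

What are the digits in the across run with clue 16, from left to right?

9 3 4

7 in 3 cells must be {1,2,4}; 4 in 2 cells must be {1,3}.
The 7 across and the 13 down share only 4, so R2C1 = 4.
Given what's placed, R2C2 must be 1 to fit the 7 across and 4 down.
R2C3 = 7 − 5 = 2 completes the 7 across.
R1C1 = 13 − 4 = 9 completes the 13 down.
R1C2 = 4 − 1 = 3 completes the 4 down.
R1C3 = 16 − 12 = 4 completes the 16 across.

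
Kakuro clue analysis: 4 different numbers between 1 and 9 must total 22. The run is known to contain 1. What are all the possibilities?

4 distinct digits from 1–9 sum between 10 and 30.
Keeping only sets containing 1.

{1,4,8,9}; {1,5,7,9}; {1,6,7,8}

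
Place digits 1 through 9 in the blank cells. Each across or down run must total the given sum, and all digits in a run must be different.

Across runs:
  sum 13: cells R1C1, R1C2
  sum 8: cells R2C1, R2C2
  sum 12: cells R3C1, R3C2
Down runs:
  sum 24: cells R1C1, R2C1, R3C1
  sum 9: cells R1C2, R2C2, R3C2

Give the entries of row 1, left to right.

8, 5

24 in 3 cells must be {7,8,9}.
The 8 across and the 24 down share only 7, so R2C1 = 7.
R2C2 = 8 − 7 = 1 completes the 8 across.
Nothing is forced directly, so branch on R1C1, whose candidates are 8 or 9. If R1C1 = 9: then R1C2 would have to be in {4} for the 13 across but in {2,3,5,6} for the 9 down — contradiction. So R1C1 = 8.
R1C2 = 13 − 8 = 5 completes the 13 across.
R3C1 = 24 − 15 = 9 completes the 24 down.
R3C2 = 12 − 9 = 3 completes the 12 across.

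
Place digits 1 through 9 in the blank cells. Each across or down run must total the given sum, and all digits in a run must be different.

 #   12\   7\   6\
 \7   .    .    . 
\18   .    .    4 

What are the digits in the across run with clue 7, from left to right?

4, 1, 2

7 in 3 cells must be {1,2,4}.
Only 4 fits R1C1 under both its across sum 7 and down sum 12.
R1C3 = 6 − 4 = 2 completes the 6 down.
R2C1 = 12 − 4 = 8 completes the 12 down.
R2C2 = 18 − 12 = 6 completes the 18 across.
R1C2 = 7 − 6 = 1 completes the 7 across.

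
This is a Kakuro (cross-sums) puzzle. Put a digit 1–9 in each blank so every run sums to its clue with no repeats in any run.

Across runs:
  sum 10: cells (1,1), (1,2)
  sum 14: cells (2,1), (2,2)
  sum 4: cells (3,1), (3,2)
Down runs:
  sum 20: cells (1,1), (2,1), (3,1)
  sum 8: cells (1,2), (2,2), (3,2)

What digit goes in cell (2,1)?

4 in 2 cells must be {1,3}.
The 14 across and the 8 down share only 5, so (2,2) = 5.
The 4 across and the 20 down share only 3, so (3,1) = 3.
(3,2) = 4 − 3 = 1 completes the 4 across.
(1,2) = 8 − 6 = 2 completes the 8 down.
(2,1) = 14 − 5 = 9 completes the 14 across.
(1,1) = 10 − 2 = 8 completes the 10 across.

9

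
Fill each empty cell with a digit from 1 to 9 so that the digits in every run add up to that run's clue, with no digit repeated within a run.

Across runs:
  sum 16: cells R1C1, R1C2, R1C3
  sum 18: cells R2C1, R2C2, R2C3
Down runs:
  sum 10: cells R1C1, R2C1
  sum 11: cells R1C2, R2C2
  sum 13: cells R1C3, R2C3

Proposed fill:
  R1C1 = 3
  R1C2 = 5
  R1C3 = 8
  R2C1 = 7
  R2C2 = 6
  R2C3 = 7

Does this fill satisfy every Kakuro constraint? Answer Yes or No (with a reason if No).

No — the across run R2C1–R2C3 sums to 20, not 18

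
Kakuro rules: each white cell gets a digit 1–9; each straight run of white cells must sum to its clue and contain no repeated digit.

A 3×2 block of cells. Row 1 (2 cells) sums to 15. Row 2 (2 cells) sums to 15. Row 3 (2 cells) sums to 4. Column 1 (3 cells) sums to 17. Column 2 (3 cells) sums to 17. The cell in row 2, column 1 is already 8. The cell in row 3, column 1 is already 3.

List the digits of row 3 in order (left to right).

3 1

4 in 2 cells must be {1,3}.
(1,1) = 17 − 11 = 6 completes the 17 down.
(1,2) = 15 − 6 = 9 completes the 15 across.
(2,2) = 15 − 8 = 7 completes the 15 across.
(3,2) = 4 − 3 = 1 completes the 4 across.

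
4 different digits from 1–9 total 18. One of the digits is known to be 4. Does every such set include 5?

Counterexample: {1,4,6,7} sums to 18 under that restriction without using 5.

No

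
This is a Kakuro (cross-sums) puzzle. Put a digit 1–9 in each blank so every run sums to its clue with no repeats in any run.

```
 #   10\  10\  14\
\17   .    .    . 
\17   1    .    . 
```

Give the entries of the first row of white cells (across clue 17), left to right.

9 3 5

R1C1 = 10 − 1 = 9 completes the 10 down.
R2C3 = 9: the only remaining digit allowed by both the 17 across and the 14 down.
R1C3 = 14 − 9 = 5 completes the 14 down.
R2C2 = 17 − 10 = 7 completes the 17 across.
R1C2 = 17 − 14 = 3 completes the 17 across.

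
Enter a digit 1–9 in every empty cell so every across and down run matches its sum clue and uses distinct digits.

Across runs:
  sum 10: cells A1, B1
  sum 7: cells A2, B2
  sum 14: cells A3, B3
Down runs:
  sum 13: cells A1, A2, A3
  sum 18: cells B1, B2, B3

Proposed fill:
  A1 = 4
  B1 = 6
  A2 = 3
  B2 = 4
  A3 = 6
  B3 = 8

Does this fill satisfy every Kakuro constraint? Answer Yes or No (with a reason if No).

Yes

Across: 4+6=10; 3+4=7; 6+8=14. Down: 4+3+6=13; 6+4+8=18. No digit repeats within any run.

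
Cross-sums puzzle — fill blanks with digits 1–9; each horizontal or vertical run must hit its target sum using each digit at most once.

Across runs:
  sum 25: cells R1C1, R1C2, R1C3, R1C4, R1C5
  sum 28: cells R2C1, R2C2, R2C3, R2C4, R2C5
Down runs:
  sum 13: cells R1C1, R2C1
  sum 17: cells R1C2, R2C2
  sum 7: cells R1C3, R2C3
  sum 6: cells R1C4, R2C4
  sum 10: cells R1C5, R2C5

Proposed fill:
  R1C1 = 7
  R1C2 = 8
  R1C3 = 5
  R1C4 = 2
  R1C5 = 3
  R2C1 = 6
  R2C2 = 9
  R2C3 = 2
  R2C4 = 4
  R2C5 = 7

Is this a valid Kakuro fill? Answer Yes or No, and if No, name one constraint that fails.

Across: 7+8+5+2+3=25; 6+9+2+4+7=28. Down: 7+6=13; 8+9=17; 5+2=7; 2+4=6; 3+7=10. No digit repeats within any run.

Yes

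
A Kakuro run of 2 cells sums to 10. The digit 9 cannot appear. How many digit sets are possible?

3

2 distinct digits from 1–9 sum between 3 and 17.
Dropping sets that contain 9.
Enumerating: {2,8}, {3,7}, {4,6}.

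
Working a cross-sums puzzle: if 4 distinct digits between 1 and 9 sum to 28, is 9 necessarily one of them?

Yes

Every partition of 28 into 4 distinct digits includes 9: {4,7,8,9}, {5,6,8,9}.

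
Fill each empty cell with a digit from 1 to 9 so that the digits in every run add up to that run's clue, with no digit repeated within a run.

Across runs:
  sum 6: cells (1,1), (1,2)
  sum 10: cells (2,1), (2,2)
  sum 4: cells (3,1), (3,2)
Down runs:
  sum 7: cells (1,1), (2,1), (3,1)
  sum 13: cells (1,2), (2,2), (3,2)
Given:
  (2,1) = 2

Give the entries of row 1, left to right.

4 2

4 in 2 cells must be {1,3}; 7 in 3 cells must be {1,2,4}.
(2,2) = 10 − 2 = 8 completes the 10 across.
(3,1) = 1: the only remaining digit allowed by both the 4 across and the 7 down.
(3,2) = 4 − 1 = 3 completes the 4 across.
(1,1) = 7 − 3 = 4 completes the 7 down.
(1,2) = 6 − 4 = 2 completes the 6 across.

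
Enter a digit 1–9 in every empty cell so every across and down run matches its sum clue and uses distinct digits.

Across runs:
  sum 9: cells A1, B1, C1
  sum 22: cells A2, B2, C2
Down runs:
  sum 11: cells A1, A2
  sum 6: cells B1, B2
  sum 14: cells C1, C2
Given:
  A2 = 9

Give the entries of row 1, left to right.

2 1 6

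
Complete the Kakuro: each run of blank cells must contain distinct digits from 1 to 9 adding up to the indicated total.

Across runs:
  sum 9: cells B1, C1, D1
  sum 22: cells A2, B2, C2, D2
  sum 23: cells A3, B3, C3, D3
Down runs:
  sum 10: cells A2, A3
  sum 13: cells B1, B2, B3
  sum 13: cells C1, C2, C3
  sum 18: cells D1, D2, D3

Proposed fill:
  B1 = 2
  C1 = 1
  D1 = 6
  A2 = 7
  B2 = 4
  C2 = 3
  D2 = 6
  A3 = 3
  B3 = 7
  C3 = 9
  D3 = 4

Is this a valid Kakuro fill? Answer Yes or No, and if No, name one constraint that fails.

No — the down run D1–D3 sums to 16, not 18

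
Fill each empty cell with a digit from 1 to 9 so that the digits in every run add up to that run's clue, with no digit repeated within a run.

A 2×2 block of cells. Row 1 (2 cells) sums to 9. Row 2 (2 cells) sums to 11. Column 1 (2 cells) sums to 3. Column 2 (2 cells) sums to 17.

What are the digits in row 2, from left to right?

3 in 2 cells must be {1,2}; 17 in 2 cells must be {8,9}.
The 9 across and the 17 down share only 8, so (1,2) = 8.
The 11 across and the 3 down share only 2, so (2,1) = 2.
(2,2) = 11 − 2 = 9 completes the 11 across.
(1,1) = 9 − 8 = 1 completes the 9 across.

2 9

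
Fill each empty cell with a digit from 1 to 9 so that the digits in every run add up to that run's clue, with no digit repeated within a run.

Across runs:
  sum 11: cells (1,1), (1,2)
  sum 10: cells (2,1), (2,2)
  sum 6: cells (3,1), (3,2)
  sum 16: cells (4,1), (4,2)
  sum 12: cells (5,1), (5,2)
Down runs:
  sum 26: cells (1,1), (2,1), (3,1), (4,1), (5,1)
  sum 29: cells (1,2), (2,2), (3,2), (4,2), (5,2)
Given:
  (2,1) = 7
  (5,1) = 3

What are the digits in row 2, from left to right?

16 in 2 cells must be {7,9}.
(2,2) = 10 − 7 = 3 completes the 10 across.

7 3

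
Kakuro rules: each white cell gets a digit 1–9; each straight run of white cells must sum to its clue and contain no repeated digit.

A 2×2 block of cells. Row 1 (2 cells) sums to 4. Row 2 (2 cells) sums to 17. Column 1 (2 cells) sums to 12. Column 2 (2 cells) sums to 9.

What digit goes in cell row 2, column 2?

4 in 2 cells must be {1,3}; 17 in 2 cells must be {8,9}.
The 4 across and the 12 down share only 3, so (1,1) = 3.
(1,2) = 4 − 3 = 1 completes the 4 across.
(2,1) = 12 − 3 = 9 completes the 12 down.
(2,2) = 17 − 9 = 8 completes the 17 across.

8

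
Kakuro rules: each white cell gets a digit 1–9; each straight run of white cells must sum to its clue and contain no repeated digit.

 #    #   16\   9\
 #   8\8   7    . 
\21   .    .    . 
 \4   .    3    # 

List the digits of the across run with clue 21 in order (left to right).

7, 6, 8

4 in 2 cells must be {1,3}.
R1C3 = 8 − 7 = 1 completes the 8 across.
R2C2 = 16 − 10 = 6 completes the 16 down.
R2C3 = 9 − 1 = 8 completes the 9 down.
R3C1 = 4 − 3 = 1 completes the 4 across.
R2C1 = 21 − 14 = 7 completes the 21 across.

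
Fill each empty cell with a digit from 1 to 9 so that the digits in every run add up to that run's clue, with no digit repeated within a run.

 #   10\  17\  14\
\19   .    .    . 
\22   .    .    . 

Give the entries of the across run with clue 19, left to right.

17 in 2 cells must be {8,9}.
Nothing is forced directly, so branch on R1C2, whose candidates are 8 or 9. If R1C2 = 9: that forces R2C2 = 8, R2C1 = 9, R2C3 = 5, after which R1C1 would have to be in {2,3,4,6,7,8} for the 19 across but in {1} for the 10 down — contradiction. So R1C2 = 8.
R2C2 = 17 − 8 = 9 completes the 17 down.
Nothing is forced directly, so branch on R1C3, whose candidates are 5 or 6 or 9. If R1C3 = 5: that forces R1C1 = 6, after which R2C1 would have to be in {5,6,7,8} for the 22 across but in {4} for the 10 down — contradiction. If R1C3 = 6: then R1C1 would have to be in {5} for the 19 across but in {1,2,3,4,6,7,8,9} for the 10 down — contradiction. So R1C3 = 9.
R1C1 = 19 − 17 = 2 completes the 19 across.
R2C1 = 10 − 2 = 8 completes the 10 down.
R2C3 = 22 − 17 = 5 completes the 22 across.

2, 8, 9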